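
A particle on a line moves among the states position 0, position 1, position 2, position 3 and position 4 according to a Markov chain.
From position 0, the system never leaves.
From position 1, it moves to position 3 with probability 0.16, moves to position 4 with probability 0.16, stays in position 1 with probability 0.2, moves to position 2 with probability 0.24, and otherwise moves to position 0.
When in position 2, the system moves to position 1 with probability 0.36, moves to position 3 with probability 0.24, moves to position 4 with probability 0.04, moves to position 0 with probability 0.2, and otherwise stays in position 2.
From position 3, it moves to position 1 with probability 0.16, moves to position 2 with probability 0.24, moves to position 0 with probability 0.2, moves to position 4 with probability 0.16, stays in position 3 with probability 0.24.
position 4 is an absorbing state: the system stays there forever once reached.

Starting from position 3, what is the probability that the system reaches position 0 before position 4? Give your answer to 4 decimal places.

0.6100

Let h(s) be the probability of absorption at position 0 starting from transient state s. Then h(position 0) = 1 and h(position 4) = 0. By first-step analysis:
h(position 1) = 0.24·1 + 0.2·h(position 1) + 0.24·h(position 2) + 0.16·h(position 3) + 0.16·0
h(position 2) = 0.2·1 + 0.36·h(position 1) + 0.16·h(position 2) + 0.24·h(position 3) + 0.04·0
h(position 3) = 0.2·1 + 0.16·h(position 1) + 0.24·h(position 2) + 0.24·h(position 3) + 0.16·0
Solving: h(position 1) = 0.6262, h(position 2) = 0.6808, h(position 3) = 0.6100.
Starting from position 3, the probability is 0.6100.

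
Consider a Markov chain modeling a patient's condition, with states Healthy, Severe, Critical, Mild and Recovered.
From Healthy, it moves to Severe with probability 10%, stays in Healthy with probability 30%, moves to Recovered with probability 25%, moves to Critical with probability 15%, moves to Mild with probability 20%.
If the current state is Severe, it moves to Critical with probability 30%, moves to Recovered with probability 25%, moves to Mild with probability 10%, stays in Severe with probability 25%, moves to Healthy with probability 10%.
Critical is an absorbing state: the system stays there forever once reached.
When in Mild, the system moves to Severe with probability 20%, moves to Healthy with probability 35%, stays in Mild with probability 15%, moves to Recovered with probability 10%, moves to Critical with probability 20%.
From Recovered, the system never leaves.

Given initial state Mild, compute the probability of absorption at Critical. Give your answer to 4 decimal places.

Let h(s) be the probability of absorption at Critical starting from transient state s. Then h(Critical) = 1 and h(Recovered) = 0. By first-step analysis:
h(Healthy) = 0.3·h(Healthy) + 0.1·h(Severe) + 0.15·1 + 0.2·h(Mild) + 0.25·0
h(Severe) = 0.1·h(Healthy) + 0.25·h(Severe) + 0.3·1 + 0.1·h(Mild) + 0.25·0
h(Mild) = 0.35·h(Healthy) + 0.2·h(Severe) + 0.2·1 + 0.15·h(Mild) + 0.1·0
Solving: h(Healthy) = 0.4457, h(Severe) = 0.5320, h(Mild) = 0.5440.
Starting from Mild, the probability is 0.5440.

0.5440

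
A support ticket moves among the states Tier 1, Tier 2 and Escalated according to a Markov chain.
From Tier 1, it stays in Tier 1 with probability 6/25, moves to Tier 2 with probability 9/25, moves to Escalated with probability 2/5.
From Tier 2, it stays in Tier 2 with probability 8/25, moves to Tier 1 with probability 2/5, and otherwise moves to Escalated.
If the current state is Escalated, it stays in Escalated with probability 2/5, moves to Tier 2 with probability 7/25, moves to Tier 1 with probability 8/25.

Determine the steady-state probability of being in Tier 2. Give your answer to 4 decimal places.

Let the stationary distribution be π with π = πP and π_1 + π_2 + π_3 = 1.
π_1 = 0.24·π_1 + 0.4·π_2 + 0.32·π_3
π_2 = 0.36·π_1 + 0.32·π_2 + 0.28·π_3
Solving with the normalization constraint gives π = (0.3199, 0.3183, 0.3618).
So the stationary probability of Tier 2 is 0.3183.

0.3183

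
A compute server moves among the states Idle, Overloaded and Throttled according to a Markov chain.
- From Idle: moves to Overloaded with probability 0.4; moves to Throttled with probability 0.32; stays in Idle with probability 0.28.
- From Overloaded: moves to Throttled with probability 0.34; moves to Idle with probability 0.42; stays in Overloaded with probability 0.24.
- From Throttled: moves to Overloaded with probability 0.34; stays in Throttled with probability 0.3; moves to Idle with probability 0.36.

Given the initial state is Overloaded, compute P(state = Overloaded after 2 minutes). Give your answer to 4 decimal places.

0.3412

Sum over the intermediate state after 1 minute:
P = P(Overloaded→Idle)·P(Idle→Overloaded) + P(Overloaded→Overloaded)·P(Overloaded→Overloaded) + P(Overloaded→Throttled)·P(Throttled→Overloaded)
  = 0.42×0.4 + 0.24×0.24 + 0.34×0.34
  = 0.1680 + 0.0576 + 0.1156 = 0.3412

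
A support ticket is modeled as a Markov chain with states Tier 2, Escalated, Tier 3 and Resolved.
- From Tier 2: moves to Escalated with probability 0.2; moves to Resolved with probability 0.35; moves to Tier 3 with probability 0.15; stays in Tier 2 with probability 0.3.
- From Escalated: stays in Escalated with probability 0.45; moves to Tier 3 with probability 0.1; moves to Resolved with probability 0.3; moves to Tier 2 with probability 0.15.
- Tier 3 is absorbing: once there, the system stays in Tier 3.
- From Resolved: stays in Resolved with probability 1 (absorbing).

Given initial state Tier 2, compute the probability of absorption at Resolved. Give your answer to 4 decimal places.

0.7113

Let h(s) be the probability of absorption at Resolved starting from transient state s. Then h(Resolved) = 1 and h(Tier 3) = 0. By first-step analysis:
h(Tier 2) = 0.3·h(Tier 2) + 0.2·h(Escalated) + 0.15·0 + 0.35·1
h(Escalated) = 0.15·h(Tier 2) + 0.45·h(Escalated) + 0.1·0 + 0.3·1
Solving: h(Tier 2) = 0.7113, h(Escalated) = 0.7394.
Starting from Tier 2, the probability is 0.7113.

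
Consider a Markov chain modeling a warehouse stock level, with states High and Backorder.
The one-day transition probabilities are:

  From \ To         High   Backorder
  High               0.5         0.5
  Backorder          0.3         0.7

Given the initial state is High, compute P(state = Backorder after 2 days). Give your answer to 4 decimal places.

Sum over the intermediate state after 1 day:
P = P(High→High)·P(High→Backorder) + P(High→Backorder)·P(Backorder→Backorder)
  = 0.5×0.5 + 0.5×0.7
  = 0.2500 + 0.3500 = 0.6000

0.6000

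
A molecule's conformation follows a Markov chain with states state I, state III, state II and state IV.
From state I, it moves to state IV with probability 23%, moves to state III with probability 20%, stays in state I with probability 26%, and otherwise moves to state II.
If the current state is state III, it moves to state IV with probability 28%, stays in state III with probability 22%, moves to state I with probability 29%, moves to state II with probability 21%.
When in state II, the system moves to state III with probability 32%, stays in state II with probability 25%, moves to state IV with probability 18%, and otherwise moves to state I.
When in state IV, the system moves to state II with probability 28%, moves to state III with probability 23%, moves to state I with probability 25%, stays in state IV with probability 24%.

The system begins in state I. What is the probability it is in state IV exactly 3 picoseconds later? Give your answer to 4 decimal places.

Propagate the distribution vector 3 picoseconds from state I.
After 0 picoseconds: (1.0000, 0.0000, 0.0000, 0.0000)
After 1 picosecond: (0.2600, 0.2000, 0.3100, 0.2300)
After 2 picoseconds: (0.2606, 0.2481, 0.2645, 0.2268)
After 3 picoseconds: (0.2625, 0.2435, 0.2625, 0.2314)
P(in state IV after 3 picoseconds) = 0.2314

0.2314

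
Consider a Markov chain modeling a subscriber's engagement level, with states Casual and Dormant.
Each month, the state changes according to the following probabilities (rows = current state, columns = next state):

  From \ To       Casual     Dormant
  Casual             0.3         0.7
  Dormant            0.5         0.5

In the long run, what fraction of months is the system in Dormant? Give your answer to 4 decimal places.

0.5833

Let the stationary distribution be π with π = πP and π_1 + π_2 = 1.
π_1 = 0.3·π_1 + 0.5·π_2
Solving with the normalization constraint gives π = (0.4167, 0.5833).
So the stationary probability of Dormant is 0.5833.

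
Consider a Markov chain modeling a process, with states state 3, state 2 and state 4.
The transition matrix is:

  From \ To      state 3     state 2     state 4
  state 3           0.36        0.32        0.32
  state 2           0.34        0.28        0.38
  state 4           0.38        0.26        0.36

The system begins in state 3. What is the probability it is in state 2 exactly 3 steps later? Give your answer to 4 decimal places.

0.2874

Propagate the distribution vector 3 steps from state 3.
After 0 steps: (1.0000, 0.0000, 0.0000)
After 1 step: (0.3600, 0.3200, 0.3200)
After 2 steps: (0.3600, 0.2880, 0.3520)
After 3 steps: (0.3613, 0.2874, 0.3514)
P(in state 2 after 3 steps) = 0.2874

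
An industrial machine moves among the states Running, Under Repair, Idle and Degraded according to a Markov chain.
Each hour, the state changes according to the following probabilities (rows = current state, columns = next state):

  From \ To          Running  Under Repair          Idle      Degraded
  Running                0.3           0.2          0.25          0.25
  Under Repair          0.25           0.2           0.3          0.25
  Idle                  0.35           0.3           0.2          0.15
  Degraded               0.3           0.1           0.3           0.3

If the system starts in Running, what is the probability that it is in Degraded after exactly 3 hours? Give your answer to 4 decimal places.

Propagate the distribution vector 3 hours from Running.
After 0 hours: (1.0000, 0.0000, 0.0000, 0.0000)
After 1 hour: (0.3000, 0.2000, 0.2500, 0.2500)
After 2 hours: (0.3025, 0.2000, 0.2600, 0.2375)
After 3 hours: (0.3030, 0.2023, 0.2589, 0.2359)
P(in Degraded after 3 hours) = 0.2359

0.2359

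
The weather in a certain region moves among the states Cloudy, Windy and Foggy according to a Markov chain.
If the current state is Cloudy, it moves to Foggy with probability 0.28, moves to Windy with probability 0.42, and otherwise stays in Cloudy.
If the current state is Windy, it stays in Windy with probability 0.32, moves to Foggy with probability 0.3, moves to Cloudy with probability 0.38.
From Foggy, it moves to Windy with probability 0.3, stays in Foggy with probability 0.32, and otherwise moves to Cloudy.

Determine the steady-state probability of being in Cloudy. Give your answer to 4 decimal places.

0.3519

Let the stationary distribution be π with π = πP and π_1 + π_2 + π_3 = 1.
π_1 = 0.3·π_1 + 0.38·π_2 + 0.38·π_3
π_2 = 0.42·π_1 + 0.32·π_2 + 0.3·π_3
Solving with the normalization constraint gives π = (0.3519, 0.3492, 0.2989).
So the stationary probability of Cloudy is 0.3519.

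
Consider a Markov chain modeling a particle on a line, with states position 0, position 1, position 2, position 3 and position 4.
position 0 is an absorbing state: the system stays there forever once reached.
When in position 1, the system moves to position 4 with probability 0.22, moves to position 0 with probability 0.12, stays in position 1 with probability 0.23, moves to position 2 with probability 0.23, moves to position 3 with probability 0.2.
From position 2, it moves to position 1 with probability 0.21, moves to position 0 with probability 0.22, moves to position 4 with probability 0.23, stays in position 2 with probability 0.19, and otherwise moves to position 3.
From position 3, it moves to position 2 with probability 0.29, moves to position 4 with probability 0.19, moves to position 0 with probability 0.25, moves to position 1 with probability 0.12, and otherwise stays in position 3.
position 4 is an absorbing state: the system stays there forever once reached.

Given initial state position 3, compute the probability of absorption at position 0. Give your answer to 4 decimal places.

Let h(s) be the probability of absorption at position 0 starting from transient state s. Then h(position 0) = 1 and h(position 4) = 0. By first-step analysis:
h(position 1) = 0.12·1 + 0.23·h(position 1) + 0.23·h(position 2) + 0.2·h(position 3) + 0.22·0
h(position 2) = 0.22·1 + 0.21·h(position 1) + 0.19·h(position 2) + 0.15·h(position 3) + 0.23·0
h(position 3) = 0.25·1 + 0.12·h(position 1) + 0.29·h(position 2) + 0.15·h(position 3) + 0.19·0
Solving: h(position 1) = 0.4342, h(position 2) = 0.4803, h(position 3) = 0.5193.
Starting from position 3, the probability is 0.5193.

0.5193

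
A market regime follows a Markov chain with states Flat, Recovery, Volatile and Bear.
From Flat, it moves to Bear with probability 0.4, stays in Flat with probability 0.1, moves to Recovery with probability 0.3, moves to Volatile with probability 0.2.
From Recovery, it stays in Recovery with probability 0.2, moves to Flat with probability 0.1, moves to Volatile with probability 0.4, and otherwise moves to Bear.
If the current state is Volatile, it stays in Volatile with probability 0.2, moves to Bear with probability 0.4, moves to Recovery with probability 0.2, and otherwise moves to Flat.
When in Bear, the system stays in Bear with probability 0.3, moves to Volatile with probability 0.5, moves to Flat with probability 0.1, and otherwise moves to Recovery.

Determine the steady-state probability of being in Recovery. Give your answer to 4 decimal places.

Let the stationary distribution be π with π = πP and π_1 + π_2 + π_3 + π_4 = 1.
π_1 = 0.1·π_1 + 0.1·π_2 + 0.2·π_3 + 0.1·π_4
π_2 = 0.3·π_1 + 0.2·π_2 + 0.2·π_3 + 0.1·π_4
π_3 = 0.2·π_1 + 0.4·π_2 + 0.2·π_3 + 0.5·π_4
Solving with the normalization constraint gives π = (0.1340, 0.1787, 0.3400, 0.3474).
So the stationary probability of Recovery is 0.1787.

0.1787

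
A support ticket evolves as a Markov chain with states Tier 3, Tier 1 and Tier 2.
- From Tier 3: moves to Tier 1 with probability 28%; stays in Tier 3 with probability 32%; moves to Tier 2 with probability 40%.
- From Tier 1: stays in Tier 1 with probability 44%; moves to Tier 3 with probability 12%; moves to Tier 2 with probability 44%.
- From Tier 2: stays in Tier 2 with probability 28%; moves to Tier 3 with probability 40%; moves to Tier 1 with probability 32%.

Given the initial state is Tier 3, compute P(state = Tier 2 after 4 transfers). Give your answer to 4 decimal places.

0.3696

Propagate the distribution vector 4 transfers from Tier 3.
After 0 transfers: (1.0000, 0.0000, 0.0000)
After 1 transfer: (0.3200, 0.2800, 0.4000)
After 2 transfers: (0.2960, 0.3408, 0.3632)
After 3 transfers: (0.2809, 0.3491, 0.3700)
After 4 transfers: (0.2798, 0.3507, 0.3696)
P(in Tier 2 after 4 transfers) = 0.3696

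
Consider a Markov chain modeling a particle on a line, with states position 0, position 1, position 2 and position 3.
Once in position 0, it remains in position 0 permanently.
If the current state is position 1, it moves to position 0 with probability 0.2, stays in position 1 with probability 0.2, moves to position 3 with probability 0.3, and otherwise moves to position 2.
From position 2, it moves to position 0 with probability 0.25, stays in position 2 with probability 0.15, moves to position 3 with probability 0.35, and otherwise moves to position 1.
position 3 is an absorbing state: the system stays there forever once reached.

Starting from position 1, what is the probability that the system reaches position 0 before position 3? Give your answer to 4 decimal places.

0.4050

Let h(s) be the probability of absorption at position 0 starting from transient state s. Then h(position 0) = 1 and h(position 3) = 0. By first-step analysis:
h(position 1) = 0.2·1 + 0.2·h(position 1) + 0.3·h(position 2) + 0.3·0
h(position 2) = 0.25·1 + 0.25·h(position 1) + 0.15·h(position 2) + 0.35·0
Solving: h(position 1) = 0.4050, h(position 2) = 0.4132.
Starting from position 1, the probability is 0.4050.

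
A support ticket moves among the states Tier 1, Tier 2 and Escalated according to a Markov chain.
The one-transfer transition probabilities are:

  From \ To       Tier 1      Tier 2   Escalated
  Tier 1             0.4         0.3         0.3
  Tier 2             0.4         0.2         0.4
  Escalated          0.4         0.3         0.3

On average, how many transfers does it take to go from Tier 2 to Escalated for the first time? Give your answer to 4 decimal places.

2.7778

Let t(s) be the expected number of transfers to first reach Escalated from state s, with t(Escalated) = 0. Conditioning on the first transfer:
t(Tier 1) = 1 + 0.4·t(Tier 1) + 0.3·t(Tier 2)
t(Tier 2) = 1 + 0.4·t(Tier 1) + 0.2·t(Tier 2)
Solving: t(Tier 1) = 3.0556, t(Tier 2) = 2.7778.
Expected transfers from Tier 2 to Escalated: 2.7778.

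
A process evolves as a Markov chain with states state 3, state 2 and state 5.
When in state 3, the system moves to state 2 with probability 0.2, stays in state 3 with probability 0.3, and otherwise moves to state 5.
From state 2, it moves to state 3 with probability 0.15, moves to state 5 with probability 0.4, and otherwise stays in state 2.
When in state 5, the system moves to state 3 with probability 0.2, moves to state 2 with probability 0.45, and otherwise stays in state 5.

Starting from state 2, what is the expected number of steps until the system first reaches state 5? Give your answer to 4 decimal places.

Let t(s) be the expected number of steps to first reach state 5 from state s, with t(state 5) = 0. Conditioning on the first step:
t(state 3) = 1 + 0.3·t(state 3) + 0.2·t(state 2)
t(state 2) = 1 + 0.15·t(state 3) + 0.45·t(state 2)
Solving: t(state 3) = 2.1127, t(state 2) = 2.3944.
Expected steps from state 2 to state 5: 2.3944.

2.3944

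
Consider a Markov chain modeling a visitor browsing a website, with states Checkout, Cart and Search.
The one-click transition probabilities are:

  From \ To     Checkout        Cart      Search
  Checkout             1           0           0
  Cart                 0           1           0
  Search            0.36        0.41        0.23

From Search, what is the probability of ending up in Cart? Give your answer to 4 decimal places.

0.5325

Let h(s) be the probability of absorption at Cart starting from transient state s. Then h(Cart) = 1 and h(Checkout) = 0. By first-step analysis:
h(Search) = 0.36·0 + 0.41·1 + 0.23·h(Search)
Solving: h(Search) = 0.5325.
Starting from Search, the probability is 0.5325.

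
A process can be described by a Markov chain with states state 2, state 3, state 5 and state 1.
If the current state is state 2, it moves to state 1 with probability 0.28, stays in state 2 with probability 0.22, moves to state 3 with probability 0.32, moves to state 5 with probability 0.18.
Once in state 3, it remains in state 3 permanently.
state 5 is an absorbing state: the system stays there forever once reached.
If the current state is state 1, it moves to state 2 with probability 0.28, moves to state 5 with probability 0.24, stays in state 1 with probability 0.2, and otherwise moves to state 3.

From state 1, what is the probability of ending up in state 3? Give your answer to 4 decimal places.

Let h(s) be the probability of absorption at state 3 starting from transient state s. Then h(state 3) = 1 and h(state 5) = 0. By first-step analysis:
h(state 2) = 0.22·h(state 2) + 0.32·1 + 0.18·0 + 0.28·h(state 1)
h(state 1) = 0.28·h(state 2) + 0.28·1 + 0.24·0 + 0.2·h(state 1)
Solving: h(state 2) = 0.6129, h(state 1) = 0.5645.
Starting from state 1, the probability is 0.5645.

0.5645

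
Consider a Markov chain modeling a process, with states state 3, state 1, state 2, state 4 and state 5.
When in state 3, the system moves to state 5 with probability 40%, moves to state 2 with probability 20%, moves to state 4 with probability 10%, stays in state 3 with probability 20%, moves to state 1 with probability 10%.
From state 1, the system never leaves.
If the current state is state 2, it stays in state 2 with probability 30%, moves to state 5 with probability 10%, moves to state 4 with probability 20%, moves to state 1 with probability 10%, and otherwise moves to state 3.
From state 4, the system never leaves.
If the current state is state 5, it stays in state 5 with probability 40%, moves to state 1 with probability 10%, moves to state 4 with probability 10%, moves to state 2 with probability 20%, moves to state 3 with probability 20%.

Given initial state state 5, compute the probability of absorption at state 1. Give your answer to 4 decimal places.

0.4500

Let h(s) be the probability of absorption at state 1 starting from transient state s. Then h(state 1) = 1 and h(state 4) = 0. By first-step analysis:
h(state 3) = 0.2·h(state 3) + 0.1·1 + 0.2·h(state 2) + 0.1·0 + 0.4·h(state 5)
h(state 2) = 0.3·h(state 3) + 0.1·1 + 0.3·h(state 2) + 0.2·0 + 0.1·h(state 5)
h(state 5) = 0.2·h(state 3) + 0.1·1 + 0.2·h(state 2) + 0.1·0 + 0.4·h(state 5)
Solving: h(state 3) = 0.4500, h(state 2) = 0.4000, h(state 5) = 0.4500.
Starting from state 5, the probability is 0.4500.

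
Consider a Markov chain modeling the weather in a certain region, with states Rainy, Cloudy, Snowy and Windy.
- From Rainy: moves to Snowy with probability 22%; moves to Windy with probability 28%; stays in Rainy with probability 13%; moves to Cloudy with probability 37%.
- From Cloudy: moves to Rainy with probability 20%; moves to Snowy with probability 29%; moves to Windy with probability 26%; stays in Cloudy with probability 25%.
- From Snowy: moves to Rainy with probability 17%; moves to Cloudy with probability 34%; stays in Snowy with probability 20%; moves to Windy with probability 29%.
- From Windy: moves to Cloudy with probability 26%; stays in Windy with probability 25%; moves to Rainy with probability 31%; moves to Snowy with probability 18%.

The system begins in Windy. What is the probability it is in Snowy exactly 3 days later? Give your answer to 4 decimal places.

0.2262

Propagate the distribution vector 3 days from Windy.
After 0 days: (0.0000, 0.0000, 0.0000, 1.0000)
After 1 day: (0.3100, 0.2600, 0.1800, 0.2500)
After 2 days: (0.2004, 0.3059, 0.2246, 0.2691)
After 3 days: (0.2088, 0.2970, 0.2262, 0.2681)
P(in Snowy after 3 days) = 0.2262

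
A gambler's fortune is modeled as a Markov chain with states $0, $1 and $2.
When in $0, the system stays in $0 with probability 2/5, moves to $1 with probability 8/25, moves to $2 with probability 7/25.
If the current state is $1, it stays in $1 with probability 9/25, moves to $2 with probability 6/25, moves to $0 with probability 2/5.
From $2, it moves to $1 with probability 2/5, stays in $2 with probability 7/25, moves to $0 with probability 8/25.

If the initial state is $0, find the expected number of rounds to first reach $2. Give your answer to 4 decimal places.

Let t(s) be the expected number of rounds to first reach $2 from state s, with t($2) = 0. Conditioning on the first round:
t($0) = 1 + 0.4·t($0) + 0.32·t($1)
t($1) = 1 + 0.4·t($0) + 0.36·t($1)
Solving: t($0) = 3.7500, t($1) = 3.9063.
Expected rounds from $0 to $2: 3.7500.

3.7500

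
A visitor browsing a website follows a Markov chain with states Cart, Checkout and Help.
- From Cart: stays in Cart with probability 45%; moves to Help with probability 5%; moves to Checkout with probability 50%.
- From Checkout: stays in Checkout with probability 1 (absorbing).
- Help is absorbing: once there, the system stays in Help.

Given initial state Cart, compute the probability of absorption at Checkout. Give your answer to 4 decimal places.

0.9091

Let h(s) be the probability of absorption at Checkout starting from transient state s. Then h(Checkout) = 1 and h(Help) = 0. By first-step analysis:
h(Cart) = 0.45·h(Cart) + 0.5·1 + 0.05·0
Solving: h(Cart) = 0.9091.
Starting from Cart, the probability is 0.9091.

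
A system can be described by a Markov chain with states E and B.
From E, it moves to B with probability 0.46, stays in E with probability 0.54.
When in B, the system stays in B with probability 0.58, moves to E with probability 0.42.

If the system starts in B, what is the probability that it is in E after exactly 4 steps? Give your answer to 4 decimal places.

0.4772

Propagate the distribution vector 4 steps from B.
After 0 steps: (0.0000, 1.0000)
After 1 step: (0.4200, 0.5800)
After 2 steps: (0.4704, 0.5296)
After 3 steps: (0.4764, 0.5236)
After 4 steps: (0.4772, 0.5228)
P(in E after 4 steps) = 0.4772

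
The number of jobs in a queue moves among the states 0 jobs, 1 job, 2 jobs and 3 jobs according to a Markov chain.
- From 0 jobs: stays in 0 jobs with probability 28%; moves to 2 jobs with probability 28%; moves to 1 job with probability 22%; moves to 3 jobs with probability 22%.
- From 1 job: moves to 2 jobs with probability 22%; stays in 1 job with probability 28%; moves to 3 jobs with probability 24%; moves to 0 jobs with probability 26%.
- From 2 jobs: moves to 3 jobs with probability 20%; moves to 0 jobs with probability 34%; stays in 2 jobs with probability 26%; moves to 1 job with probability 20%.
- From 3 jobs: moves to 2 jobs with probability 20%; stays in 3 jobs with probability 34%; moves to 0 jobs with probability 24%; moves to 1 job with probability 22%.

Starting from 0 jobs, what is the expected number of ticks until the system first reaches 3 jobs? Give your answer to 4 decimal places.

4.5590

Let t(s) be the expected number of ticks to first reach 3 jobs from state s, with t(3 jobs) = 0. Conditioning on the first tick:
t(0 jobs) = 1 + 0.28·t(0 jobs) + 0.22·t(1 job) + 0.28·t(2 jobs)
t(1 job) = 1 + 0.26·t(0 jobs) + 0.28·t(1 job) + 0.22·t(2 jobs)
t(2 jobs) = 1 + 0.34·t(0 jobs) + 0.2·t(1 job) + 0.26·t(2 jobs)
Solving: t(0 jobs) = 4.5590, t(1 job) = 4.4561, t(2 jobs) = 4.6504.
Expected ticks from 0 jobs to 3 jobs: 4.5590.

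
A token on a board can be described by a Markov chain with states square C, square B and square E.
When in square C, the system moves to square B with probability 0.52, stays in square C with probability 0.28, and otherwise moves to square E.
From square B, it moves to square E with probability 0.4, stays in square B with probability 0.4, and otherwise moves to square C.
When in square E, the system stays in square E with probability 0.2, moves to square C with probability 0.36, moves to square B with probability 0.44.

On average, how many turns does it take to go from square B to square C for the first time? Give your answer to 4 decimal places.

3.9474

Let t(s) be the expected number of turns to first reach square C from state s, with t(square C) = 0. Conditioning on the first turn:
t(square B) = 1 + 0.4·t(square B) + 0.4·t(square E)
t(square E) = 1 + 0.44·t(square B) + 0.2·t(square E)
Solving: t(square B) = 3.9474, t(square E) = 3.4211.
Expected turns from square B to square C: 3.9474.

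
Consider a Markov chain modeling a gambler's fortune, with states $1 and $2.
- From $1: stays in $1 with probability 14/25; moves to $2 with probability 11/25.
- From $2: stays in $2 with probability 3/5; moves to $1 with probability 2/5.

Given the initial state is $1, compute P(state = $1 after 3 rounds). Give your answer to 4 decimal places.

Propagate the distribution vector 3 rounds from $1.
After 0 rounds: (1.0000, 0.0000)
After 1 round: (0.5600, 0.4400)
After 2 rounds: (0.4896, 0.5104)
After 3 rounds: (0.4783, 0.5217)
P(in $1 after 3 rounds) = 0.4783

0.4783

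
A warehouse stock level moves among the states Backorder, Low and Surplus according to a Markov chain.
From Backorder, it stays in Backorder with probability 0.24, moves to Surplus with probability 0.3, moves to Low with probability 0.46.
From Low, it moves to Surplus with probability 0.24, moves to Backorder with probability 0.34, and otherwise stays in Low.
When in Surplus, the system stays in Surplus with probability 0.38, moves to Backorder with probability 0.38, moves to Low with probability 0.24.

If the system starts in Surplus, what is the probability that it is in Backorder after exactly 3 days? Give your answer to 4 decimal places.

Propagate the distribution vector 3 days from Surplus.
After 0 days: (0.0000, 0.0000, 1.0000)
After 1 day: (0.3800, 0.2400, 0.3800)
After 2 days: (0.3172, 0.3668, 0.3160)
After 3 days: (0.3209, 0.3758, 0.3033)
P(in Backorder after 3 days) = 0.3209

0.3209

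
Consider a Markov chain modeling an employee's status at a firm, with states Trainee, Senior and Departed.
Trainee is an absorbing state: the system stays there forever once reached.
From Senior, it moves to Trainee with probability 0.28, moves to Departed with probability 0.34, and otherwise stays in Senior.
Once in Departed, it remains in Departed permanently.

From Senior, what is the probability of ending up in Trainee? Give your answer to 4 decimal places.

0.4516

Let h(s) be the probability of absorption at Trainee starting from transient state s. Then h(Trainee) = 1 and h(Departed) = 0. By first-step analysis:
h(Senior) = 0.28·1 + 0.38·h(Senior) + 0.34·0
Solving: h(Senior) = 0.4516.
Starting from Senior, the probability is 0.4516.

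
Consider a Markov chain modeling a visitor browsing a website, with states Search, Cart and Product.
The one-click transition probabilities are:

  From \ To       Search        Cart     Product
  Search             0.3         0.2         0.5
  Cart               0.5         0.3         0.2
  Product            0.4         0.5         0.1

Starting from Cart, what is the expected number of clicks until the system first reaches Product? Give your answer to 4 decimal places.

Let t(s) be the expected number of clicks to first reach Product from state s, with t(Product) = 0. Conditioning on the first click:
t(Search) = 1 + 0.3·t(Search) + 0.2·t(Cart)
t(Cart) = 1 + 0.5·t(Search) + 0.3·t(Cart)
Solving: t(Search) = 2.3077, t(Cart) = 3.0769.
Expected clicks from Cart to Product: 3.0769.

3.0769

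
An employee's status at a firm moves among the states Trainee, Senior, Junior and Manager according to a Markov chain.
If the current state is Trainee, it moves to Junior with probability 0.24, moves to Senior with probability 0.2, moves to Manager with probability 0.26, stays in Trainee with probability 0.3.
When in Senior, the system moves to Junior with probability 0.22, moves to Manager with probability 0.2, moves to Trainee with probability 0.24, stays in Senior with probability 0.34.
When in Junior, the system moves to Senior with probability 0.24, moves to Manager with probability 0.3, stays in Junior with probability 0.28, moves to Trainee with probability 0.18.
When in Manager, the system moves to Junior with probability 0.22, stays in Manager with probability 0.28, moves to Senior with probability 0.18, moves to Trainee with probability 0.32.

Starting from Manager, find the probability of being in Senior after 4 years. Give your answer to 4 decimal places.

Propagate the distribution vector 4 years from Manager.
After 0 years: (0.0000, 0.0000, 0.0000, 1.0000)
After 1 year: (0.3200, 0.1800, 0.2200, 0.2800)
After 2 years: (0.2684, 0.2284, 0.2396, 0.2636)
After 3 years: (0.2628, 0.2363, 0.2397, 0.2612)
After 4 years: (0.2623, 0.2374, 0.2396, 0.2606)
P(in Senior after 4 years) = 0.2374

0.2374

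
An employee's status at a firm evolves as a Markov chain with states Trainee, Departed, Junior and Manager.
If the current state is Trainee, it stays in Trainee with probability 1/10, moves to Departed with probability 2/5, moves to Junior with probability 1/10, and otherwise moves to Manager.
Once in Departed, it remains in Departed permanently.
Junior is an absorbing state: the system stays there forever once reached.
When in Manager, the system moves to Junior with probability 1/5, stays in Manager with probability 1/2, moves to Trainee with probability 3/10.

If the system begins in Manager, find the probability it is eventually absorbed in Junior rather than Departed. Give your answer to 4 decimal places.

Let h(s) be the probability of absorption at Junior starting from transient state s. Then h(Junior) = 1 and h(Departed) = 0. By first-step analysis:
h(Trainee) = 0.1·h(Trainee) + 0.4·0 + 0.1·1 + 0.4·h(Manager)
h(Manager) = 0.3·h(Trainee) + 0.2·1 + 0.5·h(Manager)
Solving: h(Trainee) = 0.3939, h(Manager) = 0.6364.
Starting from Manager, the probability is 0.6364.

0.6364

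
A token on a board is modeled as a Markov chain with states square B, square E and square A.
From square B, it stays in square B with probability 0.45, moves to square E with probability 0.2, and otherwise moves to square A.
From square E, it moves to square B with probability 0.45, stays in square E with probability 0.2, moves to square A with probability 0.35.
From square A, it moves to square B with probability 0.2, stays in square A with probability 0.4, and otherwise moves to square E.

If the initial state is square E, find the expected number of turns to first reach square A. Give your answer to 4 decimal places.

2.8571

Let t(s) be the expected number of turns to first reach square A from state s, with t(square A) = 0. Conditioning on the first turn:
t(square B) = 1 + 0.45·t(square B) + 0.2·t(square E)
t(square E) = 1 + 0.45·t(square B) + 0.2·t(square E)
Solving: t(square B) = 2.8571, t(square E) = 2.8571.
Expected turns from square E to square A: 2.8571.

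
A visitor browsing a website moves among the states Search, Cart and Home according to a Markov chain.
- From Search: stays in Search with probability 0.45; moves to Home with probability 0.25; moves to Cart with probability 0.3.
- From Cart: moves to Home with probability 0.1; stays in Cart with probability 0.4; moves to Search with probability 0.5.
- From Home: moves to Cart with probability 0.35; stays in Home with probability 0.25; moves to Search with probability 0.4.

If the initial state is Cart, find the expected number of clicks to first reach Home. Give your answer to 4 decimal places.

5.8333

Let t(s) be the expected number of clicks to first reach Home from state s, with t(Home) = 0. Conditioning on the first click:
t(Search) = 1 + 0.45·t(Search) + 0.3·t(Cart)
t(Cart) = 1 + 0.5·t(Search) + 0.4·t(Cart)
Solving: t(Search) = 5.0000, t(Cart) = 5.8333.
Expected clicks from Cart to Home: 5.8333.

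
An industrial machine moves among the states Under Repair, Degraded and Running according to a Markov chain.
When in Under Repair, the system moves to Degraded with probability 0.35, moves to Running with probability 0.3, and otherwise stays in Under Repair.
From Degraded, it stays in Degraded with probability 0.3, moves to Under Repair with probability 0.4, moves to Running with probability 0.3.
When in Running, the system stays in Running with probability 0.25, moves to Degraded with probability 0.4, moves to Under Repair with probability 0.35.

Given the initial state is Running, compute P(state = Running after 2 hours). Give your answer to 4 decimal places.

Sum over the intermediate state after 1 hour:
P = P(Running→Under Repair)·P(Under Repair→Running) + P(Running→Degraded)·P(Degraded→Running) + P(Running→Running)·P(Running→Running)
  = 0.35×0.3 + 0.4×0.3 + 0.25×0.25
  = 0.1050 + 0.1200 + 0.0625 = 0.2875

0.2875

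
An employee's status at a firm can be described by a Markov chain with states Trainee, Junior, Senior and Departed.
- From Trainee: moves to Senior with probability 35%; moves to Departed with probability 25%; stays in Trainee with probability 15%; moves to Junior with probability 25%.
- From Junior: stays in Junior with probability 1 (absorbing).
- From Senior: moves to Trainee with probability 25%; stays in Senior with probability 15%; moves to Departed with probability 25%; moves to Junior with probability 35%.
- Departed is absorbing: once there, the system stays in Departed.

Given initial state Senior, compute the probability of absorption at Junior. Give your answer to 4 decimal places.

Let h(s) be the probability of absorption at Junior starting from transient state s. Then h(Junior) = 1 and h(Departed) = 0. By first-step analysis:
h(Trainee) = 0.15·h(Trainee) + 0.25·1 + 0.35·h(Senior) + 0.25·0
h(Senior) = 0.25·h(Trainee) + 0.35·1 + 0.15·h(Senior) + 0.25·0
Solving: h(Trainee) = 0.5276, h(Senior) = 0.5669.
Starting from Senior, the probability is 0.5669.

0.5669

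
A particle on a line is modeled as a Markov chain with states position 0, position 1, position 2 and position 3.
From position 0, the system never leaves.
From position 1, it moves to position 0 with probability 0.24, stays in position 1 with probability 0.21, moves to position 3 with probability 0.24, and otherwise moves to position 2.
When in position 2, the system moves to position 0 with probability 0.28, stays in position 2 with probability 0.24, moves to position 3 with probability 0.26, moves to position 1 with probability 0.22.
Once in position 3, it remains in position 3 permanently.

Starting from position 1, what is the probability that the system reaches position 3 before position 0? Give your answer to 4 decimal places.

0.4942

Let h(s) be the probability of absorption at position 3 starting from transient state s. Then h(position 3) = 1 and h(position 0) = 0. By first-step analysis:
h(position 1) = 0.24·0 + 0.21·h(position 1) + 0.31·h(position 2) + 0.24·1
h(position 2) = 0.28·0 + 0.22·h(position 1) + 0.24·h(position 2) + 0.26·1
Solving: h(position 1) = 0.4942, h(position 2) = 0.4852.
Starting from position 1, the probability is 0.4942.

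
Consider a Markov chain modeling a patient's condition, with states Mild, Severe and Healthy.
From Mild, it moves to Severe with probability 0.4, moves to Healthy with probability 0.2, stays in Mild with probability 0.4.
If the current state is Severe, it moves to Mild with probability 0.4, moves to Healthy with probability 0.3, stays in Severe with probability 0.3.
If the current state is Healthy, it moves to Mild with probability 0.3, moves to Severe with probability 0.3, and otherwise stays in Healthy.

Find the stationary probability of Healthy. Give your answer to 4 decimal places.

0.2921

Let the stationary distribution be π with π = πP and π_1 + π_2 + π_3 = 1.
π_1 = 0.4·π_1 + 0.4·π_2 + 0.3·π_3
π_2 = 0.4·π_1 + 0.3·π_2 + 0.3·π_3
Solving with the normalization constraint gives π = (0.3708, 0.3371, 0.2921).
So the stationary probability of Healthy is 0.2921.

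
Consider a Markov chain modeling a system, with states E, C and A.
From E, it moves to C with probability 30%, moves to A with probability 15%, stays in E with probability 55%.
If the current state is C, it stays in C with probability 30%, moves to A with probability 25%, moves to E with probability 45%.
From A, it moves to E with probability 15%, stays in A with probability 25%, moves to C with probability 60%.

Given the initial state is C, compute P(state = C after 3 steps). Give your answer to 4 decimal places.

Propagate the distribution vector 3 steps from C.
After 0 steps: (0.0000, 1.0000, 0.0000)
After 1 step: (0.4500, 0.3000, 0.2500)
After 2 steps: (0.4200, 0.3750, 0.2050)
After 3 steps: (0.4305, 0.3615, 0.2080)
P(in C after 3 steps) = 0.3615

0.3615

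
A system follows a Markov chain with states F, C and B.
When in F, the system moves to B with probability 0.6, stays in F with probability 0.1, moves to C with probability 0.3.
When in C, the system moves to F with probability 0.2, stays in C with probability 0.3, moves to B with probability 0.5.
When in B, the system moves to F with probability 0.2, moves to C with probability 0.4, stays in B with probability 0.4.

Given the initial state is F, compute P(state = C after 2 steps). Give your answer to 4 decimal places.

Sum over the intermediate state after 1 step:
P = P(F→F)·P(F→C) + P(F→C)·P(C→C) + P(F→B)·P(B→C)
  = 0.1×0.3 + 0.3×0.3 + 0.6×0.4
  = 0.0300 + 0.0900 + 0.2400 = 0.3600

0.3600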